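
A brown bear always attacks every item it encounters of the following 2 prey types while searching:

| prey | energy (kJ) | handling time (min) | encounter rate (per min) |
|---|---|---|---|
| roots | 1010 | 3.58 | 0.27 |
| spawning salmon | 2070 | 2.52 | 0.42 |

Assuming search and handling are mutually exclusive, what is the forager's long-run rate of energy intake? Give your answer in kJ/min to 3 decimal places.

R = Σλ_iE_i / (1 + Σλ_ih_i)
Numerator: 0.27×1010 + 0.42×2070 = 1142
Denominator: 1 + 0.27×3.58 + 0.42×2.52 = 3.025
R = 1142/3.025 = 377.6 kJ/min

377.554 kJ/min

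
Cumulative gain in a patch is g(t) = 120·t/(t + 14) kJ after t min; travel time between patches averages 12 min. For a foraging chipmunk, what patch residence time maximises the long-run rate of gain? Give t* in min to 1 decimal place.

Optimal t* satisfies g'(t*) = g(t*)/(T + t*).
g'(t) = 120·14/(t + 14)². Setting 120·14/(t+14)² = 120t/[(t+14)(12+t)] gives 14(12+t) = t(t+14), so t² = 14×12 = 168.
t* = √168 = 12.96 min.

13.0 min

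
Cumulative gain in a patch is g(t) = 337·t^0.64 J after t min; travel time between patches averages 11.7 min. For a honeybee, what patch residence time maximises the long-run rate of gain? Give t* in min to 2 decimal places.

20.80 min

By the marginal value theorem, leave when the instantaneous gain rate g'(t) equals the habitat-wide average g(t)/(T + t).
g'(t) = 0.64·337·t^-0.36. Setting 0.64·337·t^-0.36 = 337·t^0.64/(11.7+t) gives 0.64(11.7+t) = t, so 0.36·t = 0.64×11.7.
t* = 0.64×11.7/0.36 = 20.8 min.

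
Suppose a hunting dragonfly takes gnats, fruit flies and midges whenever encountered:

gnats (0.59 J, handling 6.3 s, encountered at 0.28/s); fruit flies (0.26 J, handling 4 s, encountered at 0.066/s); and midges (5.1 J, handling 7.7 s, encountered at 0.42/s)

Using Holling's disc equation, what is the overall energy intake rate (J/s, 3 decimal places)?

0.371 J/s

Energy encountered per unit search time: 0.28×0.59 + 0.066×0.26 + 0.42×5.1 = 2.324 J/s.
Handling time per unit search time: 0.28×6.3 + 0.066×4 + 0.42×7.7 = 5.262.
Rate = 2.324/(1 + 5.262) = 0.3712 J/s.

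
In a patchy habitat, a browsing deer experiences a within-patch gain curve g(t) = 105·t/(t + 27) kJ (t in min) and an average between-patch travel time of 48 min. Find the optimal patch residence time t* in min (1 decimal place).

36.0 min

Maximise g(t)/(T+t): set derivative to zero → g'(t)(T+t) = g(t).
g'(t) = 105·27/(t + 27)². Setting 105·27/(t+27)² = 105t/[(t+27)(48+t)] gives 27(48+t) = t(t+27), so t² = 27×48 = 1296.
t* = √1296 = 36 min.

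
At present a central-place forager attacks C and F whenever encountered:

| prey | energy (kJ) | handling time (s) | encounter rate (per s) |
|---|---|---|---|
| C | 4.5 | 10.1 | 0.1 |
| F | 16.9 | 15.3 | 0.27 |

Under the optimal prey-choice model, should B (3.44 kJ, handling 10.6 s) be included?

No

Intake rate on the current diet: R = (0.1×4.5 + 0.27×16.9) / (1 + 0.1×10.1 + 0.27×15.3) = 5.013/6.141 = 0.8163 kJ/s.
B: E/h = 3.44/10.6 = 0.3245 kJ/s.
0.3245 < 0.8163, so adding B would lower the average — exclude it.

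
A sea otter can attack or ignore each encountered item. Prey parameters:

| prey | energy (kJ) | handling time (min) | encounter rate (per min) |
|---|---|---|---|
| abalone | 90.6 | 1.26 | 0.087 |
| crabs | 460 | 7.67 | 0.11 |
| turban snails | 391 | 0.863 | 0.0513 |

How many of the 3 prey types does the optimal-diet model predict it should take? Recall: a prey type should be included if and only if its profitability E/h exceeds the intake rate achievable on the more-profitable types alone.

3

Rank by E/h (kJ/min): turban snails 453, abalone 71.9, crabs 60. Include each in turn until the next type's E/h falls below the running intake rate.
Rate on top 1: 19.21. abalone: 71.9 > 19.21 → include.
Rate on top 2: 24.21. crabs: 60 > 24.21 → include.
Optimal diet: turban snails, abalone, crabs — 3 of 3 types.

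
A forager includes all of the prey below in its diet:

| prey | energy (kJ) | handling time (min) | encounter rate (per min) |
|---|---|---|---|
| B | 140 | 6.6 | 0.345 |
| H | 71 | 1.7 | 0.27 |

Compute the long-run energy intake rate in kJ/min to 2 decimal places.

Energy encountered per unit search time: 0.345×140 + 0.27×71 = 67.47 kJ/min.
Handling time per unit search time: 0.345×6.6 + 0.27×1.7 = 2.736.
Rate = 67.47/(1 + 2.736) = 18.06 kJ/min.

18.06 kJ/min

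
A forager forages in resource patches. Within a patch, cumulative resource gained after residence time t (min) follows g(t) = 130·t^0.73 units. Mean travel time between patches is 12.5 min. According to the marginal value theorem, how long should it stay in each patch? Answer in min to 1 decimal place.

By the marginal value theorem, leave when the instantaneous gain rate g'(t) equals the habitat-wide average g(t)/(T + t).
g'(t) = 0.73·130·t^-0.27. Setting 0.73·130·t^-0.27 = 130·t^0.73/(12.5+t) gives 0.73(12.5+t) = t, so 0.27·t = 0.73×12.5.
t* = 0.73×12.5/0.27 = 33.8 min.

33.8 min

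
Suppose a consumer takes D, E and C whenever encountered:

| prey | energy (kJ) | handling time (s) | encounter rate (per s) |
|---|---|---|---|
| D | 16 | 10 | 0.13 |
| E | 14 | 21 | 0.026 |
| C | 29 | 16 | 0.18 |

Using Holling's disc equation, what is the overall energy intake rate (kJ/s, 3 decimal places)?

1.338 kJ/s

R = (0.13×16 + 0.026×14 + 0.18×29) / (1 + 0.13×10 + 0.026×21 + 0.18×16) = 7.664/5.726 = 1.338 kJ/s.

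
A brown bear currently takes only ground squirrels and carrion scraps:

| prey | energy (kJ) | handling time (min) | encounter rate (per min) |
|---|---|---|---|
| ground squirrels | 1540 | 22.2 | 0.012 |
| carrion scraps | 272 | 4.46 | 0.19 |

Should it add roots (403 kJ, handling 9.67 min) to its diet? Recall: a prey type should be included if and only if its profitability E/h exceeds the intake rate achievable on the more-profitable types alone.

On ground squirrels and carrion scraps alone, R = ΣλE/(1+Σλh) = 70.16/2.114 = 33.19 kJ/min.
roots: E/h = 403/9.67 = 41.68 kJ/min.
41.68 > 33.19, so adding roots raises the average — include it.

Yes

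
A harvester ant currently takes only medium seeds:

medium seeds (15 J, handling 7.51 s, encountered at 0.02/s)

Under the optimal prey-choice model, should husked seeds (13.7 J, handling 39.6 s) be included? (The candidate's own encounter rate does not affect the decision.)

Yes

Intake rate on the current diet: R = (0.02×15) / (1 + 0.02×7.51) = 0.3/1.15 = 0.2608 J/s.
Profitability of husked seeds: 13.7/39.6 = 0.346 J/s.
0.346 > 0.2608, so adding husked seeds raises the average — include it.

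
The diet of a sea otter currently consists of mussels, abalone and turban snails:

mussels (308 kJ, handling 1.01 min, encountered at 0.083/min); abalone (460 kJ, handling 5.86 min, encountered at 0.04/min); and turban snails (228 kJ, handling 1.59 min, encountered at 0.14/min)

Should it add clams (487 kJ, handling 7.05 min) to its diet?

On mussels, abalone and turban snails alone, R = ΣλE/(1+Σλh) = 75.88/1.541 = 49.25 kJ/min.
Profitability of clams: 487/7.05 = 69.08 kJ/min.
Since 69.08 > R, including clams increases the long-run rate.

Yes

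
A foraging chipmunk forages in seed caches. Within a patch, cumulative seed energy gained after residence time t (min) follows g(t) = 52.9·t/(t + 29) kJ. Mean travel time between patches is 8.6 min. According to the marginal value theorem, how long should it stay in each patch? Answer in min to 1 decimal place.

15.8 min

By the marginal value theorem, leave when the instantaneous gain rate g'(t) equals the habitat-wide average g(t)/(T + t).
g'(t) = 52.9·29/(t + 29)². Setting 52.9·29/(t+29)² = 52.9t/[(t+29)(8.6+t)] gives 29(8.6+t) = t(t+29), so t² = 29×8.6 = 249.4.
t* = √249.4 = 15.79 min.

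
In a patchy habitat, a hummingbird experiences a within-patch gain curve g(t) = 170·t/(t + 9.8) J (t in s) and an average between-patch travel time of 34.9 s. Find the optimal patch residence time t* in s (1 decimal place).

Maximise g(t)/(T+t): set derivative to zero → g'(t)(T+t) = g(t).
g'(t) = 170·9.8/(t + 9.8)². Setting 170·9.8/(t+9.8)² = 170t/[(t+9.8)(34.9+t)] gives 9.8(34.9+t) = t(t+9.8), so t² = 9.8×34.9 = 342.
t* = √342 = 18.49 s.

18.5 s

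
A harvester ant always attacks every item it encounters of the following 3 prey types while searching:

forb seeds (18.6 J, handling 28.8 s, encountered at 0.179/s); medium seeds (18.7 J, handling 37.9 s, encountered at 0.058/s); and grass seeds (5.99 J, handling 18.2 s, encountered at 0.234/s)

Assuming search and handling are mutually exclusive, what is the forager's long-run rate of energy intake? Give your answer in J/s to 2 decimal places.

0.46 J/s

R = (0.179×18.6 + 0.058×18.7 + 0.234×5.99) / (1 + 0.179×28.8 + 0.058×37.9 + 0.234×18.2) = 5.816/12.61 = 0.4611 J/s.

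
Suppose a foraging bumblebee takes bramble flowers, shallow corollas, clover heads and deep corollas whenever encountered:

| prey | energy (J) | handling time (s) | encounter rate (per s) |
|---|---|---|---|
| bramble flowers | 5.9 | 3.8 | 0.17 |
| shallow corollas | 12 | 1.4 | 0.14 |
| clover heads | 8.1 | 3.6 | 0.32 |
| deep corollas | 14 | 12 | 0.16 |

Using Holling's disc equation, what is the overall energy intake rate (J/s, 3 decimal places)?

1.529 J/s

R = (0.17×5.9 + 0.14×12 + 0.32×8.1 + 0.16×14) / (1 + 0.17×3.8 + 0.14×1.4 + 0.32×3.6 + 0.16×12) = 7.515/4.914 = 1.529 J/s.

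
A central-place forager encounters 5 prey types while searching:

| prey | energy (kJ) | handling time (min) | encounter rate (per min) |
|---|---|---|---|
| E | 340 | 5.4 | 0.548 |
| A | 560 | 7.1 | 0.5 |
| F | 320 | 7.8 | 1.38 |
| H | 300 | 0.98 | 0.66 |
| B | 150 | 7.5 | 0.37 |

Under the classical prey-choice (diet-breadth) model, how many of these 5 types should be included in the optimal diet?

1

E/h in descending order: H 306, A 78.9, E 63, F 41, B 20 kJ/min. The optimal diet is the largest prefix of this list for which every included type satisfies E_i/h_i > R on the types above it.
Rate on top 1: 120.2. A: 78.9 < 120.2 → exclude; stop.
Optimal diet: H — 1 of 5 types.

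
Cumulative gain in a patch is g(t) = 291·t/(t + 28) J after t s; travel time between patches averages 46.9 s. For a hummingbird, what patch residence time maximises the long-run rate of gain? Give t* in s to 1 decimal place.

Maximise g(t)/(T+t): set derivative to zero → g'(t)(T+t) = g(t).
g'(t) = 291·28/(t + 28)². Setting 291·28/(t+28)² = 291t/[(t+28)(46.9+t)] gives 28(46.9+t) = t(t+28), so t² = 28×46.9 = 1313.
t* = √1313 = 36.24 s.

36.2 s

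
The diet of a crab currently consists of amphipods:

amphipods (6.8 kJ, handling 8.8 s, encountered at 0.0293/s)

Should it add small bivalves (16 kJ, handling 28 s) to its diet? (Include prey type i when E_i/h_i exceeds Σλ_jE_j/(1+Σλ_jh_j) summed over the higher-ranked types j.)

Intake rate on the current diet: R = (0.0293×6.8) / (1 + 0.0293×8.8) = 0.1992/1.258 = 0.1584 kJ/s.
Profitability of small bivalves: 16/28 = 0.5714 kJ/s.
0.5714 > 0.1584, so adding small bivalves raises the average — include it.

Yes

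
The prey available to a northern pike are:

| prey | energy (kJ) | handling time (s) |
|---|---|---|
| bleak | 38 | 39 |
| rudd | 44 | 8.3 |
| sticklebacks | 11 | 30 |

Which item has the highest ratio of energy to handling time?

rudd

In descending order of E/h:
rudd: 44/8.3 = 5.3 kJ/s
bleak: 38/39 = 0.974 kJ/s
sticklebacks: 11/30 = 0.367 kJ/s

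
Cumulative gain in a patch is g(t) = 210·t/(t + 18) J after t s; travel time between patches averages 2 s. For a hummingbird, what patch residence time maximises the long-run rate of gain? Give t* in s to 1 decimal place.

6.0 s

By the marginal value theorem, leave when the instantaneous gain rate g'(t) equals the habitat-wide average g(t)/(T + t).
g'(t) = 210·18/(t + 18)². Setting 210·18/(t+18)² = 210t/[(t+18)(2+t)] gives 18(2+t) = t(t+18), so t² = 18×2 = 36.
t* = √36 = 6 s.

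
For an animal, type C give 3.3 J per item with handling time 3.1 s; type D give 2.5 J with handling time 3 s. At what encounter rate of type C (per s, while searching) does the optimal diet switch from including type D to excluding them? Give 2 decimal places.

1.16 per s

Drop type D once their profitability E₂/h₂ falls below the rate achievable on type C alone: E₂/h₂ = λE₁/(1 + λh₁).
Solve for λ: λE₁h₂ = E₂(1 + λh₁) → λ(E₁h₂ − E₂h₁) = E₂ → λ = E₂/(E₁h₂ − E₂h₁).
λ = 2.5/(3.3×3 − 2.5×3.1) = 2.5/2.15 = 1.163 per s.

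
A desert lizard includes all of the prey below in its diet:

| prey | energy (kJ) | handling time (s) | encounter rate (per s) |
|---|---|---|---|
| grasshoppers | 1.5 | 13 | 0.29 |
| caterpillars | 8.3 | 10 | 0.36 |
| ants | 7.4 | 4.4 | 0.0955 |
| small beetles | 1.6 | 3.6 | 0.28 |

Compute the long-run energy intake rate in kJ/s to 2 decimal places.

0.47 kJ/s

R = Σλ_iE_i / (1 + Σλ_ih_i)
Numerator: 0.29×1.5 + 0.36×8.3 + 0.0955×7.4 + 0.28×1.6 = 4.578
Denominator: 1 + 0.29×13 + 0.36×10 + 0.0955×4.4 + 0.28×3.6 = 9.798
R = 4.578/9.798 = 0.4672 kJ/s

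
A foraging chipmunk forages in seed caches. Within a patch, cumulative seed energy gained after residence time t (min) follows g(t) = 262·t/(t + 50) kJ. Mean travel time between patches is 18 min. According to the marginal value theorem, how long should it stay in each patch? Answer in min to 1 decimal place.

Optimal t* satisfies g'(t*) = g(t*)/(T + t*).
g'(t) = 262·50/(t + 50)². Setting 262·50/(t+50)² = 262t/[(t+50)(18+t)] gives 50(18+t) = t(t+50), so t² = 50×18 = 900.
t* = √900 = 30 min.

30.0 min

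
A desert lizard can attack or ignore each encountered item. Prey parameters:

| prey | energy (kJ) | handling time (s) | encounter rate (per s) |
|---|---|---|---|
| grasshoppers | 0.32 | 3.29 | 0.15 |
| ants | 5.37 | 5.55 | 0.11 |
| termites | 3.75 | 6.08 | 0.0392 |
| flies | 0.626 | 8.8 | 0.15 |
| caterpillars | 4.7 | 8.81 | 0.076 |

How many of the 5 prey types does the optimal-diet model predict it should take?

E/h in descending order: ants 0.968, termites 0.617, caterpillars 0.533, grasshoppers 0.0973, flies 0.0711 kJ/s. The optimal diet is the largest prefix of this list for which every included type satisfies E_i/h_i > R on the types above it.
Rate on top 1: 0.3668. termites: 0.617 > 0.3668 → include.
Rate on top 2: 0.399. caterpillars: 0.533 > 0.399 → include.
Rate on top 3: 0.4348. grasshoppers: 0.0973 < 0.4348 → exclude; stop.
Optimal diet: ants, termites, caterpillars — 3 of 5 types.

3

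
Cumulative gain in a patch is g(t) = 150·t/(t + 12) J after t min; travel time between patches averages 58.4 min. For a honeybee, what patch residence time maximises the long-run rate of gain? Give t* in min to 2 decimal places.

26.47 min

By the marginal value theorem, leave when the instantaneous gain rate g'(t) equals the habitat-wide average g(t)/(T + t).
g'(t) = 150·12/(t + 12)². Setting 150·12/(t+12)² = 150t/[(t+12)(58.4+t)] gives 12(58.4+t) = t(t+12), so t² = 12×58.4 = 700.8.
t* = √700.8 = 26.47 min.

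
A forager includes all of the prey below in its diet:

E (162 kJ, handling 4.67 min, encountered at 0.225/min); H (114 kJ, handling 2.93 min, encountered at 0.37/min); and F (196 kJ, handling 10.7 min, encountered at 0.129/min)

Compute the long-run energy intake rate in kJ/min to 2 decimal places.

23.01 kJ/min

Energy encountered per unit search time: 0.225×162 + 0.37×114 + 0.129×196 = 103.9 kJ/min.
Handling time per unit search time: 0.225×4.67 + 0.37×2.93 + 0.129×10.7 = 3.515.
Rate = 103.9/(1 + 3.515) = 23.01 kJ/min.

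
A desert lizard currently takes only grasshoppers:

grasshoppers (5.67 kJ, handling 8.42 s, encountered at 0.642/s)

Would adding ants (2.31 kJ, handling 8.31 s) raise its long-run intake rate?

Current rate: (0.642×5.67)/(1 + 0.642×8.42) = 0.5683 kJ/s.
Profitability of ants: 2.31/8.31 = 0.278 kJ/s.
0.278 < 0.5683, so adding ants would lower the average — exclude it.

No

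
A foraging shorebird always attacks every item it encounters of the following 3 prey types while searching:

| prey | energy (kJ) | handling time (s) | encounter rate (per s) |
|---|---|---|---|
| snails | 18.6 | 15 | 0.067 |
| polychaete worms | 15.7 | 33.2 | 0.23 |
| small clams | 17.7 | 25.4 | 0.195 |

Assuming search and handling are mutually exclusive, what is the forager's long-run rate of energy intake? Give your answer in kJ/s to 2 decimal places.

0.57 kJ/s

R = Σλ_iE_i / (1 + Σλ_ih_i)
Numerator: 0.067×18.6 + 0.23×15.7 + 0.195×17.7 = 8.309
Denominator: 1 + 0.067×15 + 0.23×33.2 + 0.195×25.4 = 14.59
R = 8.309/14.59 = 0.5693 kJ/s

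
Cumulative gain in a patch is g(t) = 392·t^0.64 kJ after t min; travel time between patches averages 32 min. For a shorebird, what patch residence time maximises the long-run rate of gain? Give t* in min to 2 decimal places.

56.89 min

Optimal t* satisfies g'(t*) = g(t*)/(T + t*).
g'(t) = 0.64·392·t^-0.36. Setting 0.64·392·t^-0.36 = 392·t^0.64/(32+t) gives 0.64(32+t) = t, so 0.36·t = 0.64×32.
t* = 0.64×32/0.36 = 56.89 min.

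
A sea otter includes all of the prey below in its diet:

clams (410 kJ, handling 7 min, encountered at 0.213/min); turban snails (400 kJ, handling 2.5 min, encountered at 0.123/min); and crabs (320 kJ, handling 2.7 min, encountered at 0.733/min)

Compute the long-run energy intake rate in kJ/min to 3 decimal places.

R = (0.213×410 + 0.123×400 + 0.733×320) / (1 + 0.213×7 + 0.123×2.5 + 0.733×2.7) = 371.1/4.778 = 77.67 kJ/min.

77.673 kJ/min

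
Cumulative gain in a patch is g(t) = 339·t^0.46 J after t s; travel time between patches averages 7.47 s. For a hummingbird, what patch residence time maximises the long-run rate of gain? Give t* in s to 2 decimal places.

6.36 s

Maximise g(t)/(T+t): set derivative to zero → g'(t)(T+t) = g(t).
g'(t) = 0.46·339·t^-0.54. Setting 0.46·339·t^-0.54 = 339·t^0.46/(7.47+t) gives 0.46(7.47+t) = t, so 0.54·t = 0.46×7.47.
t* = 0.46×7.47/0.54 = 6.363 s.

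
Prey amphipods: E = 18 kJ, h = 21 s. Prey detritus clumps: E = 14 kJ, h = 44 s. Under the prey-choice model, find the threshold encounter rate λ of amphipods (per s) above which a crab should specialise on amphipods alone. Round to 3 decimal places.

The zero-one rule: include detritus clumps iff E₂/h₂ > λE₁/(1+λh₁). Equality gives the switch point.
λE₁h₂ = E₂ + λE₂h₁ ⇒ λ = E₂/(E₁h₂ − E₂h₁) = 14/(792 − 294) = 0.02811 per s.

0.028 per s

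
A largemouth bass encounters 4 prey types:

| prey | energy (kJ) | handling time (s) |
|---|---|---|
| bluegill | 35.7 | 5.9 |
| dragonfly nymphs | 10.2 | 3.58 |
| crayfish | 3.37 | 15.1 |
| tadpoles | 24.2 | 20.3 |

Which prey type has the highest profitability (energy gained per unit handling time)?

Profitability E/h (kJ/s): bluegill = 35.7/5.9 = 6.05, dragonfly nymphs = 10.2/3.58 = 2.85, crayfish = 3.37/15.1 = 0.223, tadpoles = 24.2/20.3 = 1.19.
Ranked: bluegill > dragonfly nymphs > tadpoles > crayfish.

bluegill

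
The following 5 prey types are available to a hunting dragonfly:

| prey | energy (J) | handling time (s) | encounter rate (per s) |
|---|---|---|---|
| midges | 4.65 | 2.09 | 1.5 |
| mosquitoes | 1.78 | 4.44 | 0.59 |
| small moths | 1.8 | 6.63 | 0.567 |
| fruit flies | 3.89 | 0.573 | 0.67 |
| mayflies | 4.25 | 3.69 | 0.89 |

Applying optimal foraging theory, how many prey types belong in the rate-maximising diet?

Profitabilities (E/h, J/s): fruit flies 6.79, midges 2.22, mayflies 1.15, mosquitoes 0.401, small moths 0.271. Add prey in this order while the next type's profitability exceeds the intake rate on those already taken.
Rate on top 1: 1.883. midges: 2.22 > 1.883 → include.
Rate on top 2: 2.12. mayflies: 1.15 < 2.12 → exclude; stop.
Optimal diet: fruit flies, midges — 2 of 5 types.

2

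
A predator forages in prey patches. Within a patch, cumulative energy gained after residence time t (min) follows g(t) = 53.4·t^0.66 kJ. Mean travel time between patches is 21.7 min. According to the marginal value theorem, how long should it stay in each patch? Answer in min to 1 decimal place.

42.1 min

By the marginal value theorem, leave when the instantaneous gain rate g'(t) equals the habitat-wide average g(t)/(T + t).
g'(t) = 0.66·53.4·t^-0.34. Setting 0.66·53.4·t^-0.34 = 53.4·t^0.66/(21.7+t) gives 0.66(21.7+t) = t, so 0.34·t = 0.66×21.7.
t* = 0.66×21.7/0.34 = 42.12 min.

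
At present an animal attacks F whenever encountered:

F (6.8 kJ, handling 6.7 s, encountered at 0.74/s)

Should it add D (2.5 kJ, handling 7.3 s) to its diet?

No

On F alone, R = ΣλE/(1+Σλh) = 5.032/5.958 = 0.8446 kJ/s.
Profitability of D: 2.5/7.3 = 0.3425 kJ/s.
0.3425 < 0.8446, so adding D would lower the average — exclude it.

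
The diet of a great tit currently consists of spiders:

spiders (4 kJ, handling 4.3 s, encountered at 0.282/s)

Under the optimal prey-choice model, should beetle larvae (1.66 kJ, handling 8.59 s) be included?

No

Current rate: (0.282×4)/(1 + 0.282×4.3) = 0.5098 kJ/s.
beetle larvae: E/h = 1.66/8.59 = 0.1932 kJ/s.
Since 0.1932 < R, time spent handling beetle larvae is better spent searching.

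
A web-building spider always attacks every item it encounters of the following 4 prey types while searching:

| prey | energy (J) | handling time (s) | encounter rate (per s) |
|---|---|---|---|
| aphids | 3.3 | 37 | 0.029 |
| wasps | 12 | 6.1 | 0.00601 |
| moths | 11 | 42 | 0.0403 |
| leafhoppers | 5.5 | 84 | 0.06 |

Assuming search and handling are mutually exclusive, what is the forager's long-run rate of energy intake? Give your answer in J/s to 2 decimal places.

R = Σλ_iE_i / (1 + Σλ_ih_i)
Numerator: 0.029×3.3 + 0.00601×12 + 0.0403×11 + 0.06×5.5 = 0.9411
Denominator: 1 + 0.029×37 + 0.00601×6.1 + 0.0403×42 + 0.06×84 = 8.842
R = 0.9411/8.842 = 0.1064 J/s

0.11 J/s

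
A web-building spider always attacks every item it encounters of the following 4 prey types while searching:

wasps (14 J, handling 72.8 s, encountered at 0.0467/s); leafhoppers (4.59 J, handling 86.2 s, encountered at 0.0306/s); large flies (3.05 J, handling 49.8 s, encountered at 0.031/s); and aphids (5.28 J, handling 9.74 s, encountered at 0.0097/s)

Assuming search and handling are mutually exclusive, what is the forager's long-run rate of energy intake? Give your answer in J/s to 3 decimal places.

R = Σλ_iE_i / (1 + Σλ_ih_i)
Numerator: 0.0467×14 + 0.0306×4.59 + 0.031×3.05 + 0.0097×5.28 = 0.94
Denominator: 1 + 0.0467×72.8 + 0.0306×86.2 + 0.031×49.8 + 0.0097×9.74 = 8.676
R = 0.94/8.676 = 0.1084 J/s

0.108 J/s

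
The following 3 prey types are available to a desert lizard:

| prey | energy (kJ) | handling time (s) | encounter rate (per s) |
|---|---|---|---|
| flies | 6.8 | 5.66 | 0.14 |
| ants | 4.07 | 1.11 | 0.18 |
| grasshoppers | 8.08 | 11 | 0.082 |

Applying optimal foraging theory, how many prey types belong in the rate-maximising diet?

Profitabilities (E/h, kJ/s): ants 3.67, flies 1.2, grasshoppers 0.735. Add prey in this order while the next type's profitability exceeds the intake rate on those already taken.
Rate on top 1: 0.6106. flies: 1.2 > 0.6106 → include.
Rate on top 2: 0.8456. grasshoppers: 0.735 < 0.8456 → exclude; stop.
Optimal diet: ants, flies — 2 of 3 types.

2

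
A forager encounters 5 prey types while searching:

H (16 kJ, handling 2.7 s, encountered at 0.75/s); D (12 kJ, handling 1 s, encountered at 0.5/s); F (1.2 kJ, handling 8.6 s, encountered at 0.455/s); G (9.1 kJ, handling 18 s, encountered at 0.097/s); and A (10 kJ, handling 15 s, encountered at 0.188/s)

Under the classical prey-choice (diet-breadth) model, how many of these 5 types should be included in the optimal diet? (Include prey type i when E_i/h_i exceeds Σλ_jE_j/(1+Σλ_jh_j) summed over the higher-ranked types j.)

2

Profitabilities (E/h, kJ/s): D 12, H 5.93, A 0.667, G 0.506, F 0.14. Add prey in this order while the next type's profitability exceeds the intake rate on those already taken.
Rate on top 1: 4. H: 5.93 > 4 → include.
Rate on top 2: 5.106. A: 0.667 < 5.106 → exclude; stop.
Optimal diet: D, H — 2 of 5 types.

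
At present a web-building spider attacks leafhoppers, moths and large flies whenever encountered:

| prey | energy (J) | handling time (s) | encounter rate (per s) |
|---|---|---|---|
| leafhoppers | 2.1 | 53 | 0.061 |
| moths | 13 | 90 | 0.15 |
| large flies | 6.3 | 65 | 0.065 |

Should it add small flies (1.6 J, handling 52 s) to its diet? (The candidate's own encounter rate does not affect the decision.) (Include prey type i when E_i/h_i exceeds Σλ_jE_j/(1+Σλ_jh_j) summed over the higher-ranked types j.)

No

On leafhoppers, moths and large flies alone, R = ΣλE/(1+Σλh) = 2.488/21.96 = 0.1133 J/s.
small flies: E/h = 1.6/52 = 0.03077 J/s.
Since 0.03077 < R, time spent handling small flies is better spent searching.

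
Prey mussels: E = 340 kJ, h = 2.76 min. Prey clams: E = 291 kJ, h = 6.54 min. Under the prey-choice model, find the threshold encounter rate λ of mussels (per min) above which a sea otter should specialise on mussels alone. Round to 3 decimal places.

0.205 per min

Drop clams once their profitability E₂/h₂ falls below the rate achievable on mussels alone: E₂/h₂ = λE₁/(1 + λh₁).
Solve for λ: λE₁h₂ = E₂(1 + λh₁) → λ(E₁h₂ − E₂h₁) = E₂ → λ = E₂/(E₁h₂ − E₂h₁).
λ = 291/(340×6.54 − 291×2.76) = 291/1420 = 0.2049 per min.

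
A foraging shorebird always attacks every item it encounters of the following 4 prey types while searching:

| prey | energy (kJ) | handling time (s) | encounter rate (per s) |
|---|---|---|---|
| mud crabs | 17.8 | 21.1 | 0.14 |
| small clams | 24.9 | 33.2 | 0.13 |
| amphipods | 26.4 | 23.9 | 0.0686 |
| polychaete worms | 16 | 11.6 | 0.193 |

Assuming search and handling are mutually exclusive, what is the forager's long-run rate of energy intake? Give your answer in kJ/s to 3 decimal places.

R = (0.14×17.8 + 0.13×24.9 + 0.0686×26.4 + 0.193×16) / (1 + 0.14×21.1 + 0.13×33.2 + 0.0686×23.9 + 0.193×11.6) = 10.63/12.15 = 0.8749 kJ/s.

0.875 kJ/s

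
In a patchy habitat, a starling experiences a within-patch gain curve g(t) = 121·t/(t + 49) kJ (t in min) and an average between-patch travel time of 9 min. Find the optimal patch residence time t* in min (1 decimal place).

By the marginal value theorem, leave when the instantaneous gain rate g'(t) equals the habitat-wide average g(t)/(T + t).
g'(t) = 121·49/(t + 49)². Setting 121·49/(t+49)² = 121t/[(t+49)(9+t)] gives 49(9+t) = t(t+49), so t² = 49×9 = 441.
t* = √441 = 21 min.

21.0 min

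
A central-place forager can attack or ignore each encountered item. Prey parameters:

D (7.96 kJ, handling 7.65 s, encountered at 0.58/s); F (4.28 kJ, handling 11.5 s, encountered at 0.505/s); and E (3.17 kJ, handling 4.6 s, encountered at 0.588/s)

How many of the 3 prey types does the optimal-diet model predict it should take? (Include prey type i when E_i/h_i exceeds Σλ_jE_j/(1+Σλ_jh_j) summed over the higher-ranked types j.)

1

E/h in descending order: D 1.04, E 0.689, F 0.372 kJ/s. The optimal diet is the largest prefix of this list for which every included type satisfies E_i/h_i > R on the types above it.
Rate on top 1: 0.8491. E: 0.689 < 0.8491 → exclude; stop.
Optimal diet: D — 1 of 3 types.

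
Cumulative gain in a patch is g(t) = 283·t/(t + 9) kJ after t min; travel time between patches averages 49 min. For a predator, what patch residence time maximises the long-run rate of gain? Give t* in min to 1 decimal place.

Optimal t* satisfies g'(t*) = g(t*)/(T + t*).
g'(t) = 283·9/(t + 9)². Setting 283·9/(t+9)² = 283t/[(t+9)(49+t)] gives 9(49+t) = t(t+9), so t² = 9×49 = 441.
t* = √441 = 21 min.

21.0 min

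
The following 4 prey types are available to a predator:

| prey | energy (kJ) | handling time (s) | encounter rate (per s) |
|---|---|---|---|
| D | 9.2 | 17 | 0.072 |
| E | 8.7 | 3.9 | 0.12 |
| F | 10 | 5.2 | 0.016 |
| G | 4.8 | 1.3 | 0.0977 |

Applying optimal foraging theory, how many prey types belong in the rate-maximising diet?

Rank by E/h (kJ/s): G 3.69, E 2.23, F 1.92, D 0.541. Include each in turn until the next type's E/h falls below the running intake rate.
Rate on top 1: 0.4161. E: 2.23 > 0.4161 → include.
Rate on top 2: 0.9486. F: 1.92 > 0.9486 → include.
Rate on top 3: 0.9969. D: 0.541 < 0.9969 → exclude; stop.
Optimal diet: G, E, F — 3 of 4 types.

3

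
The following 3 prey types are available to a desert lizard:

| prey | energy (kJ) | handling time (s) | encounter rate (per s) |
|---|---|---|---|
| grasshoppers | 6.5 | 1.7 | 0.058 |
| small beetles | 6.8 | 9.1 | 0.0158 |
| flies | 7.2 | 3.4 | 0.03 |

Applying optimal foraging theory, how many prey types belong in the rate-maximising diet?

Profitabilities (E/h, kJ/s): grasshoppers 3.82, flies 2.12, small beetles 0.747. Add prey in this order while the next type's profitability exceeds the intake rate on those already taken.
Rate on top 1: 0.3432. flies: 2.12 > 0.3432 → include.
Rate on top 2: 0.4939. small beetles: 0.747 > 0.4939 → include.
Optimal diet: grasshoppers, flies, small beetles — 3 of 3 types.

3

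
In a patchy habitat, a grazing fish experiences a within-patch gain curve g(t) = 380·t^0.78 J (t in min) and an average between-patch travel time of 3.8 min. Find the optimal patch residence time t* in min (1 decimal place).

13.5 min

Maximise g(t)/(T+t): set derivative to zero → g'(t)(T+t) = g(t).
g'(t) = 0.78·380·t^-0.22. Setting 0.78·380·t^-0.22 = 380·t^0.78/(3.8+t) gives 0.78(3.8+t) = t, so 0.22·t = 0.78×3.8.
t* = 0.78×3.8/0.22 = 13.47 min.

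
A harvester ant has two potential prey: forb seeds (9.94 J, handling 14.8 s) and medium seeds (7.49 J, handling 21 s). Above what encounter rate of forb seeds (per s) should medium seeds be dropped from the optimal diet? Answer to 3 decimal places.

0.077 per s

At the threshold, the rate on forb seeds alone equals the profitability of medium seeds: λ·9.94/(1 + λ·14.8) = 7.49/21 = 0.3567.
Rearranging, λ(9.94 − 0.3567×14.8) = 0.3567, so λ = 0.3567/4.661 = 0.07652 per s.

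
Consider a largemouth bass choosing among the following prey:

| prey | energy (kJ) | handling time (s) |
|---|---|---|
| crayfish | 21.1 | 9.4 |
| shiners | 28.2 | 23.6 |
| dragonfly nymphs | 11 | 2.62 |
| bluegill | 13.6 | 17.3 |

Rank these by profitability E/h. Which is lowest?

Profitability E/h (kJ/s): crayfish = 21.1/9.4 = 2.24, shiners = 28.2/23.6 = 1.19, dragonfly nymphs = 11/2.62 = 4.2, bluegill = 13.6/17.3 = 0.786.
Ranked: dragonfly nymphs > crayfish > shiners > bluegill.

bluegill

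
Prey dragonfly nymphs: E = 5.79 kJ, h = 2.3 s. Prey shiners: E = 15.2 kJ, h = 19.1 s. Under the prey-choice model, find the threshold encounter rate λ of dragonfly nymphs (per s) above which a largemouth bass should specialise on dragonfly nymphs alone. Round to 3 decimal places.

At the threshold, the rate on dragonfly nymphs alone equals the profitability of shiners: λ·5.79/(1 + λ·2.3) = 15.2/19.1 = 0.7958.
Rearranging, λ(5.79 − 0.7958×2.3) = 0.7958, so λ = 0.7958/3.96 = 0.201 per s.

0.201 per s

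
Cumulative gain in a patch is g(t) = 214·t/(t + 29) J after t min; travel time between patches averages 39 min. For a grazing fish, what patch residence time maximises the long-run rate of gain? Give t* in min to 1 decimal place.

Maximise g(t)/(T+t): set derivative to zero → g'(t)(T+t) = g(t).
g'(t) = 214·29/(t + 29)². Setting 214·29/(t+29)² = 214t/[(t+29)(39+t)] gives 29(39+t) = t(t+29), so t² = 29×39 = 1131.
t* = √1131 = 33.63 min.

33.6 min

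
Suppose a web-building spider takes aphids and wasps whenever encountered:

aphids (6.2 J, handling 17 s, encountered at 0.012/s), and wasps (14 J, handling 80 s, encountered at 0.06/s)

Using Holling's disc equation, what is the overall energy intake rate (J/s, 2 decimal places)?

R = Σλ_iE_i / (1 + Σλ_ih_i)
Numerator: 0.012×6.2 + 0.06×14 = 0.9144
Denominator: 1 + 0.012×17 + 0.06×80 = 6.004
R = 0.9144/6.004 = 0.1523 J/s

0.15 J/s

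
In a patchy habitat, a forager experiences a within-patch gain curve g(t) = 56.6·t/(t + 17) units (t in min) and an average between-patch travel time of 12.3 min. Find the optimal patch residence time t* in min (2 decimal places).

14.46 min

Optimal t* satisfies g'(t*) = g(t*)/(T + t*).
g'(t) = 56.6·17/(t + 17)². Setting 56.6·17/(t+17)² = 56.6t/[(t+17)(12.3+t)] gives 17(12.3+t) = t(t+17), so t² = 17×12.3 = 209.1.
t* = √209.1 = 14.46 min.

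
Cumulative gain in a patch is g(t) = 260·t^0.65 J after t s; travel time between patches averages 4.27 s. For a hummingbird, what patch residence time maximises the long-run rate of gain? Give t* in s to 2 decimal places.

By the marginal value theorem, leave when the instantaneous gain rate g'(t) equals the habitat-wide average g(t)/(T + t).
g'(t) = 0.65·260·t^-0.35. Setting 0.65·260·t^-0.35 = 260·t^0.65/(4.27+t) gives 0.65(4.27+t) = t, so 0.35·t = 0.65×4.27.
t* = 0.65×4.27/0.35 = 7.93 s.

7.93 s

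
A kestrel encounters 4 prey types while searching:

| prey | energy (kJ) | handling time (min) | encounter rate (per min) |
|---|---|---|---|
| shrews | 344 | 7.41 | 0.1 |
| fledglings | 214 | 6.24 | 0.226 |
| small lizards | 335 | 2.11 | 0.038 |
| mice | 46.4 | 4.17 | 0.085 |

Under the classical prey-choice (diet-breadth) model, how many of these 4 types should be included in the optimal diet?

Profitabilities (E/h, kJ/min): small lizards 159, shrews 46.4, fledglings 34.3, mice 11.1. Add prey in this order while the next type's profitability exceeds the intake rate on those already taken.
Rate on top 1: 11.79. shrews: 46.4 > 11.79 → include.
Rate on top 2: 25.88. fledglings: 34.3 > 25.88 → include.
Rate on top 3: 29.55. mice: 11.1 < 29.55 → exclude; stop.
Optimal diet: small lizards, shrews, fledglings — 3 of 4 types.

3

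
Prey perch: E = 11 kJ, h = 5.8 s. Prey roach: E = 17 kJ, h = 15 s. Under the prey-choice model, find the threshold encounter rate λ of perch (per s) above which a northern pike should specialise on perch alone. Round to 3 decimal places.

Drop roach once their profitability E₂/h₂ falls below the rate achievable on perch alone: E₂/h₂ = λE₁/(1 + λh₁).
Solve for λ: λE₁h₂ = E₂(1 + λh₁) → λ(E₁h₂ − E₂h₁) = E₂ → λ = E₂/(E₁h₂ − E₂h₁).
λ = 17/(11×15 − 17×5.8) = 17/66.4 = 0.256 per s.

0.256 per s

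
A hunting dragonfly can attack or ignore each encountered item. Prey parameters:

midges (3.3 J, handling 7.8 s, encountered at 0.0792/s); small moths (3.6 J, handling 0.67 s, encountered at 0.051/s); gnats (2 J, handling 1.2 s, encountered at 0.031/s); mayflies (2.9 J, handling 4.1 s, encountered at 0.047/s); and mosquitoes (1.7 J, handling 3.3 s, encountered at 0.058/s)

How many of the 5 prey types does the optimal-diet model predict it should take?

5

Rank by E/h (J/s): small moths 5.37, gnats 1.67, mayflies 0.707, mosquitoes 0.515, midges 0.423. Include each in turn until the next type's E/h falls below the running intake rate.
Rate on top 1: 0.1775. gnats: 1.67 > 0.1775 → include.
Rate on top 2: 0.2292. mayflies: 0.707 > 0.2292 → include.
Rate on top 3: 0.3021. mosquitoes: 0.515 > 0.3021 → include.
Rate on top 4: 0.3301. midges: 0.423 > 0.3301 → include.
Optimal diet: small moths, gnats, mayflies, mosquitoes, midges — 5 of 5 types.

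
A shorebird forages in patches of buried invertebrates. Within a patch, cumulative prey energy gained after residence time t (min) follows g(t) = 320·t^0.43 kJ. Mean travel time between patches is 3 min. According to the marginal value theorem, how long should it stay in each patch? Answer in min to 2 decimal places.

By the marginal value theorem, leave when the instantaneous gain rate g'(t) equals the habitat-wide average g(t)/(T + t).
g'(t) = 0.43·320·t^-0.57. Setting 0.43·320·t^-0.57 = 320·t^0.43/(3+t) gives 0.43(3+t) = t, so 0.57·t = 0.43×3.
t* = 0.43×3/0.57 = 2.263 min.

2.26 min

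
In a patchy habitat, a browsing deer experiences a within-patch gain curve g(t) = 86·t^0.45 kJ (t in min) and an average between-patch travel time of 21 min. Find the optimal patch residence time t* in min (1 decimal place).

17.2 min

By the marginal value theorem, leave when the instantaneous gain rate g'(t) equals the habitat-wide average g(t)/(T + t).
g'(t) = 0.45·86·t^-0.55. Setting 0.45·86·t^-0.55 = 86·t^0.45/(21+t) gives 0.45(21+t) = t, so 0.55·t = 0.45×21.
t* = 0.45×21/0.55 = 17.18 min.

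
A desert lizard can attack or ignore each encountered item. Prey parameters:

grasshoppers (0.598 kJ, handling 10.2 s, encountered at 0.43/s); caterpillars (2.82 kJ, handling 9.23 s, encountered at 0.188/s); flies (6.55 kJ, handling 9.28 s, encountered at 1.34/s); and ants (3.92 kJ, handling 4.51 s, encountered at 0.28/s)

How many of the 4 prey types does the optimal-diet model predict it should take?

2

E/h in descending order: ants 0.869, flies 0.706, caterpillars 0.306, grasshoppers 0.0586 kJ/s. The optimal diet is the largest prefix of this list for which every included type satisfies E_i/h_i > R on the types above it.
Rate on top 1: 0.4851. flies: 0.706 > 0.4851 → include.
Rate on top 2: 0.6718. caterpillars: 0.306 < 0.6718 → exclude; stop.
Optimal diet: ants, flies — 2 of 4 types.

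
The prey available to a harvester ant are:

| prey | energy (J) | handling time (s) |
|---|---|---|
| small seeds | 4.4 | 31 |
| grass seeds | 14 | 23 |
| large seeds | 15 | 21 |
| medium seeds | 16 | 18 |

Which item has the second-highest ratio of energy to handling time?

In descending order of E/h:
medium seeds: 16/18 = 0.889 J/s
large seeds: 15/21 = 0.714 J/s
grass seeds: 14/23 = 0.609 J/s
small seeds: 4.4/31 = 0.142 J/s

large seeds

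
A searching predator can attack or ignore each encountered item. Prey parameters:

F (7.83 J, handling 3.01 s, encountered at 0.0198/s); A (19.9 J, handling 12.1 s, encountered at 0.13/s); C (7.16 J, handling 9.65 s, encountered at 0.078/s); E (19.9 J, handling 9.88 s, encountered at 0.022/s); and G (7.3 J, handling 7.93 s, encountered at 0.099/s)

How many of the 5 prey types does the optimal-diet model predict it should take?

E/h in descending order: F 2.6, E 2.01, A 1.64, G 0.921, C 0.742 J/s. The optimal diet is the largest prefix of this list for which every included type satisfies E_i/h_i > R on the types above it.
Rate on top 1: 0.1463. E: 2.01 > 0.1463 → include.
Rate on top 2: 0.4643. A: 1.64 > 0.4643 → include.
Rate on top 3: 1.116. G: 0.921 < 1.116 → exclude; stop.
Optimal diet: F, E, A — 3 of 5 types.

3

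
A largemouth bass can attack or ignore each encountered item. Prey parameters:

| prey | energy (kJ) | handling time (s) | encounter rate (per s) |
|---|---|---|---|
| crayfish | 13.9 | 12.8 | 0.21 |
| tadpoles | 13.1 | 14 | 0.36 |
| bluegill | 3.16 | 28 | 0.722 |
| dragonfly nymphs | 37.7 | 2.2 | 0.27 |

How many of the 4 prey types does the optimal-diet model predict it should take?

1

Rank by E/h (kJ/s): dragonfly nymphs 17.1, crayfish 1.09, tadpoles 0.936, bluegill 0.113. Include each in turn until the next type's E/h falls below the running intake rate.
Rate on top 1: 6.386. crayfish: 1.09 < 6.386 → exclude; stop.
Optimal diet: dragonfly nymphs — 1 of 4 types.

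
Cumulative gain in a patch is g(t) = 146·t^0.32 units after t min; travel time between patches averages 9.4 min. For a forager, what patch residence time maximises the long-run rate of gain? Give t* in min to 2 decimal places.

4.42 min

By the marginal value theorem, leave when the instantaneous gain rate g'(t) equals the habitat-wide average g(t)/(T + t).
g'(t) = 0.32·146·t^-0.68. Setting 0.32·146·t^-0.68 = 146·t^0.32/(9.4+t) gives 0.32(9.4+t) = t, so 0.68·t = 0.32×9.4.
t* = 0.32×9.4/0.68 = 4.424 min.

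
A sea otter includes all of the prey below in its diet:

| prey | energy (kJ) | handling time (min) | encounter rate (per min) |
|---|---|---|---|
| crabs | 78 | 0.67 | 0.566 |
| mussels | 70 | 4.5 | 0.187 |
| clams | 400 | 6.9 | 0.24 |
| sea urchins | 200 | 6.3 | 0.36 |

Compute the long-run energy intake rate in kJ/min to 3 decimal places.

R = Σλ_iE_i / (1 + Σλ_ih_i)
Numerator: 0.566×78 + 0.187×70 + 0.24×400 + 0.36×200 = 225.2
Denominator: 1 + 0.566×0.67 + 0.187×4.5 + 0.24×6.9 + 0.36×6.3 = 6.145
R = 225.2/6.145 = 36.66 kJ/min

36.656 kJ/min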